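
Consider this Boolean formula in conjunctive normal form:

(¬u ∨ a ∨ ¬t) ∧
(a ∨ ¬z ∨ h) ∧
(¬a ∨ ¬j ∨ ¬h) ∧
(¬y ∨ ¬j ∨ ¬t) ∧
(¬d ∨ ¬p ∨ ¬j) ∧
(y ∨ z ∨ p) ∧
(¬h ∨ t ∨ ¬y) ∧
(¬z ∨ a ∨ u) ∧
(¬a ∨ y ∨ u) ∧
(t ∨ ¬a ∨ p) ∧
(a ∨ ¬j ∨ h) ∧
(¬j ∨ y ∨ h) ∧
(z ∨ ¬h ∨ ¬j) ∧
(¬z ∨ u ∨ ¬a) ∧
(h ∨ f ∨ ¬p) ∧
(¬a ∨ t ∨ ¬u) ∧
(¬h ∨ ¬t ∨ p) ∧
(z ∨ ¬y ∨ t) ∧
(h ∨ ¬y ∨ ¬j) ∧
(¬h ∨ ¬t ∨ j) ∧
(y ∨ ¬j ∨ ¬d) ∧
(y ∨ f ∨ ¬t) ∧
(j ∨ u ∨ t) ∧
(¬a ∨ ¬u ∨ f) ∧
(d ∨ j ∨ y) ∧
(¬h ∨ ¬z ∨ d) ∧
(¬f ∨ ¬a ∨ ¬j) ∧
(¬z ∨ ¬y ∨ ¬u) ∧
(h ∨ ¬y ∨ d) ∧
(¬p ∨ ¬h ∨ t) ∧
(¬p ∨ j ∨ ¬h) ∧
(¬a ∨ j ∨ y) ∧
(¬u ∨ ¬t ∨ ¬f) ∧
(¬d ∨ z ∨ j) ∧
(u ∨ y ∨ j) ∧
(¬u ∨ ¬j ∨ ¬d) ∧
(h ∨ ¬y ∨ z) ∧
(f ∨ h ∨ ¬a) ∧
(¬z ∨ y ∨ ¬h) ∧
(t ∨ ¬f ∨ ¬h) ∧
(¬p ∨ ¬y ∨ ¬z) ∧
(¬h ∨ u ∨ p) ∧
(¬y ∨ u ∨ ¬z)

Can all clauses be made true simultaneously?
No

No, the formula is not satisfiable.

No assignment of truth values to the variables can make all 43 clauses true simultaneously.

The formula is UNSAT (unsatisfiable).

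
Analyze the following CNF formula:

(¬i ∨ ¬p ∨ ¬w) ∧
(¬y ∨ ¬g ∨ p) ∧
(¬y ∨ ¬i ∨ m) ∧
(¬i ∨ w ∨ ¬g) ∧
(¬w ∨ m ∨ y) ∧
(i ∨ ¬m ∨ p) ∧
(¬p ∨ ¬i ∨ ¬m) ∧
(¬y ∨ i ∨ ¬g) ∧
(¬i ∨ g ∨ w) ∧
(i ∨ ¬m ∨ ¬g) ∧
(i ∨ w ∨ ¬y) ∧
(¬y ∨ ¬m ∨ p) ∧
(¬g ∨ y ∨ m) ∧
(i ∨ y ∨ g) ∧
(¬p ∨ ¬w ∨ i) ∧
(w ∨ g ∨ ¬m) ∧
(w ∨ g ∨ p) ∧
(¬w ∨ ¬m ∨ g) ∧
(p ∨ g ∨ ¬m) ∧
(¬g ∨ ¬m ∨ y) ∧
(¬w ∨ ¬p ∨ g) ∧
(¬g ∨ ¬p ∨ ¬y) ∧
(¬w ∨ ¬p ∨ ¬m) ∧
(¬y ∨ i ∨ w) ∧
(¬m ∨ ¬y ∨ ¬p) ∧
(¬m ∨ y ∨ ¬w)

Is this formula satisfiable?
Yes

Yes, the formula is satisfiable.

One satisfying assignment is: i=False, m=False, g=False, y=True, w=True, p=False

Verification: With this assignment, all 26 clauses evaluate to true.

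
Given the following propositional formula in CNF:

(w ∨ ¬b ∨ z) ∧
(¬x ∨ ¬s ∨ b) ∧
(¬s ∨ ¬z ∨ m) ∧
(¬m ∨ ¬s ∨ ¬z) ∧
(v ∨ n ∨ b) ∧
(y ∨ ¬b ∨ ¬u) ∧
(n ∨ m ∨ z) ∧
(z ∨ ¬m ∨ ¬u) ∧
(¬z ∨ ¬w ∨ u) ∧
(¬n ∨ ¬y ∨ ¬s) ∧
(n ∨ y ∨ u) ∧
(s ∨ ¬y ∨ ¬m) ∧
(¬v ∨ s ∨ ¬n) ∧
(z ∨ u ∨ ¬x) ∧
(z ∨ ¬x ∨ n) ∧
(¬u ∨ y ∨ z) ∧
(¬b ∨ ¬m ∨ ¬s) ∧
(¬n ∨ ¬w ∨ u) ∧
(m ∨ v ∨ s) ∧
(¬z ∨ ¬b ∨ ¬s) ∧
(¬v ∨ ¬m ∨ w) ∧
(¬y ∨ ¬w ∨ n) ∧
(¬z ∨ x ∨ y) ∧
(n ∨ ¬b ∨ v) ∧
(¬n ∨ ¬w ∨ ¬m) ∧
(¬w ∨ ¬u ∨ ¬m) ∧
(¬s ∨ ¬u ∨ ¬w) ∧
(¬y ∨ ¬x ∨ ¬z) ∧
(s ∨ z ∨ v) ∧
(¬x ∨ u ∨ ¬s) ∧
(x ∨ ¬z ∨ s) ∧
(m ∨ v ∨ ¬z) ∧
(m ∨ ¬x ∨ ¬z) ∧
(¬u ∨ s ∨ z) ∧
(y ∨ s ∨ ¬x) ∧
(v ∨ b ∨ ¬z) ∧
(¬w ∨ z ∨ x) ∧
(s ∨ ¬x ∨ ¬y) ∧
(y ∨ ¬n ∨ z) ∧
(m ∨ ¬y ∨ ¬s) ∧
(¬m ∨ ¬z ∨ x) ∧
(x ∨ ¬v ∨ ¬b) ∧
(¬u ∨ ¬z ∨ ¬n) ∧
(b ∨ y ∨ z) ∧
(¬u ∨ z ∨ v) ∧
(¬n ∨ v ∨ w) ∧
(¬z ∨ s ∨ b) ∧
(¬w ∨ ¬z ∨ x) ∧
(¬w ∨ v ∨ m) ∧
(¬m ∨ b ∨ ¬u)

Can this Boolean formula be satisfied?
No

No, the formula is not satisfiable.

No assignment of truth values to the variables can make all 50 clauses true simultaneously.

The formula is UNSAT (unsatisfiable).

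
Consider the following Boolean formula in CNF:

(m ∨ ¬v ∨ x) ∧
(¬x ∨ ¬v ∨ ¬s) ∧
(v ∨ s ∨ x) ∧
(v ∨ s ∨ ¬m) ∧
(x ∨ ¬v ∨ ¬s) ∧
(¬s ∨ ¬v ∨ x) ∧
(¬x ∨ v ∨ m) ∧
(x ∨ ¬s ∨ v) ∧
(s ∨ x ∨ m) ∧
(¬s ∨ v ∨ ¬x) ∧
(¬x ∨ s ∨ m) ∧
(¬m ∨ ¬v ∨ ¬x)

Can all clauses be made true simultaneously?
Yes

Yes, the formula is satisfiable.

One satisfying assignment is: m=True, x=False, v=True, s=False

Verification: With this assignment, all 12 clauses evaluate to true.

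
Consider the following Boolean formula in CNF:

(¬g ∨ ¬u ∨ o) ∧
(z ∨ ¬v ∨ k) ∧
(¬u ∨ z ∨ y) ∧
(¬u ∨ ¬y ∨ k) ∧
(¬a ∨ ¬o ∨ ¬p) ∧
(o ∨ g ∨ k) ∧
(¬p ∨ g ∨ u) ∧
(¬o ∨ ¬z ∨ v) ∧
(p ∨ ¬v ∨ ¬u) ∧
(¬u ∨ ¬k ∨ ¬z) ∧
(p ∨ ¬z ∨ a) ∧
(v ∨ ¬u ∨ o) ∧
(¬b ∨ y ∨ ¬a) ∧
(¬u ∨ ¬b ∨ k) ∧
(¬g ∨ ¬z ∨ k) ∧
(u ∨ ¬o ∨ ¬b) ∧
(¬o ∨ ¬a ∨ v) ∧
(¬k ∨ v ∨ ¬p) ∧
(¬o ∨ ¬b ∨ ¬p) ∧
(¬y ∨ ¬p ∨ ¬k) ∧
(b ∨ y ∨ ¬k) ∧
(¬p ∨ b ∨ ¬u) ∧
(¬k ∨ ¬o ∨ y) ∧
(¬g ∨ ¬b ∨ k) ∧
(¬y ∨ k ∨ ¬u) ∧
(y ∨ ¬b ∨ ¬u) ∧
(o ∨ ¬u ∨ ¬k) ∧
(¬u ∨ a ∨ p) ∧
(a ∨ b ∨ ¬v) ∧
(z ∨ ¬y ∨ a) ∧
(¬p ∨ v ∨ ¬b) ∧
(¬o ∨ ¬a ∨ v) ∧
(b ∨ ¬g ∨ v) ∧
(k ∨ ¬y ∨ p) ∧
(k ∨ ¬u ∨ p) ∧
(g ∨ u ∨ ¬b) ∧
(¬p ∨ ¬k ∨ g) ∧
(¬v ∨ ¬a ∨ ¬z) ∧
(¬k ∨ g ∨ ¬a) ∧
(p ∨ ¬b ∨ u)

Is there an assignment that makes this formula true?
Yes

Yes, the formula is satisfiable.

One satisfying assignment is: o=True, k=False, y=False, u=False, p=False, b=False, v=False, g=False, a=False, z=False

Verification: With this assignment, all 40 clauses evaluate to true.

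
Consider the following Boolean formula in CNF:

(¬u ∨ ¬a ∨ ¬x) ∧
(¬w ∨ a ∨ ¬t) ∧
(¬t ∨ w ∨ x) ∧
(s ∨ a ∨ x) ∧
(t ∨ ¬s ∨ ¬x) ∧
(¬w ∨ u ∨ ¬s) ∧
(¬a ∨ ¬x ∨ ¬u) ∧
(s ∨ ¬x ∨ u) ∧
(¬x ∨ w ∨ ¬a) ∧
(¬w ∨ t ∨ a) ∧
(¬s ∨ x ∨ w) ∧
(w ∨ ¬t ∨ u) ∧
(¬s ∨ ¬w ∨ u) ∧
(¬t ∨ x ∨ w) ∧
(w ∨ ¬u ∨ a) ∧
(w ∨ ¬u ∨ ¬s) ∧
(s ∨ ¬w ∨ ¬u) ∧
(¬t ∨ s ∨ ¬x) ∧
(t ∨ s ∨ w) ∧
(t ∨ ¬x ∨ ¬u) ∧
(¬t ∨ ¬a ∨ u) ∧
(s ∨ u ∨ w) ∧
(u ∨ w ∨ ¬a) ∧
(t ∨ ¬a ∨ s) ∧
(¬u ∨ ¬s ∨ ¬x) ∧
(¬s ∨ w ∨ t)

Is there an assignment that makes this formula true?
Yes

Yes, the formula is satisfiable.

One satisfying assignment is: u=True, t=True, s=True, a=True, w=True, x=False

Verification: With this assignment, all 26 clauses evaluate to true.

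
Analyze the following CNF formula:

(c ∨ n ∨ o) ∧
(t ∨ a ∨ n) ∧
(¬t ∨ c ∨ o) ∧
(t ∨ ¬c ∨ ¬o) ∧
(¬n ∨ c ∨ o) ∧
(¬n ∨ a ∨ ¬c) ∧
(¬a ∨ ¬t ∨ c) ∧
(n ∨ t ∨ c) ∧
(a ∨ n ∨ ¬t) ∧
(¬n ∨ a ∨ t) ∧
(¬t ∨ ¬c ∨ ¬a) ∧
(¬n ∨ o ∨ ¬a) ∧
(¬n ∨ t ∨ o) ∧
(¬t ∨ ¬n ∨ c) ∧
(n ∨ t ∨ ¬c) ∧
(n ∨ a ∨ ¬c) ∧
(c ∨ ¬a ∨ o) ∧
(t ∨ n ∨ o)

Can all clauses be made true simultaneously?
Yes

Yes, the formula is satisfiable.

One satisfying assignment is: o=True, t=False, n=True, c=False, a=True

Verification: With this assignment, all 18 clauses evaluate to true.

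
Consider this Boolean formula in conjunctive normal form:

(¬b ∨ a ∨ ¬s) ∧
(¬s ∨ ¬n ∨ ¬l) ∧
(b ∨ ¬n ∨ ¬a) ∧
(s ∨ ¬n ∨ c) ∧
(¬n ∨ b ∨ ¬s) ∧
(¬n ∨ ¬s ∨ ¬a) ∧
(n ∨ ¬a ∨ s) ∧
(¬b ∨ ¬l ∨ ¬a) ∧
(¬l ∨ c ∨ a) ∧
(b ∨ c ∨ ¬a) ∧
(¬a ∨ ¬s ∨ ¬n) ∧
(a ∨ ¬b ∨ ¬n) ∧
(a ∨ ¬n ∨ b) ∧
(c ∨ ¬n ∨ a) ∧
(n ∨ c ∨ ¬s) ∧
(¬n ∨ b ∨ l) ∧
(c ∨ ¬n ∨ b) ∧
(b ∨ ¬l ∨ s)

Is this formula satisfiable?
Yes

Yes, the formula is satisfiable.

One satisfying assignment is: b=False, l=False, n=False, s=False, a=False, c=False

Verification: With this assignment, all 18 clauses evaluate to true.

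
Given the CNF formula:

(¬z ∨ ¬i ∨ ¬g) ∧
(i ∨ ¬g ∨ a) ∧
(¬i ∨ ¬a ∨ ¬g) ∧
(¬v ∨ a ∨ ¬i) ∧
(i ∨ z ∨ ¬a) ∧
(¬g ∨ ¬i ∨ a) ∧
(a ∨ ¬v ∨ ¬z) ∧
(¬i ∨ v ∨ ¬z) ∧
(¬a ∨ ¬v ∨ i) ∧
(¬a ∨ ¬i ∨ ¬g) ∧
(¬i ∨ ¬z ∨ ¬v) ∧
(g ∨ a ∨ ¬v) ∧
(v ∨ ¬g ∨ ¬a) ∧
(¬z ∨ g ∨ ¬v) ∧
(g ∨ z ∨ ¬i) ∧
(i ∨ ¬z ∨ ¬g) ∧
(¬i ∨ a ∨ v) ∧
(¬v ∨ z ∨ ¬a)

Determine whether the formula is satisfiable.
Yes

Yes, the formula is satisfiable.

One satisfying assignment is: g=False, i=False, z=False, v=False, a=False

Verification: With this assignment, all 18 clauses evaluate to true.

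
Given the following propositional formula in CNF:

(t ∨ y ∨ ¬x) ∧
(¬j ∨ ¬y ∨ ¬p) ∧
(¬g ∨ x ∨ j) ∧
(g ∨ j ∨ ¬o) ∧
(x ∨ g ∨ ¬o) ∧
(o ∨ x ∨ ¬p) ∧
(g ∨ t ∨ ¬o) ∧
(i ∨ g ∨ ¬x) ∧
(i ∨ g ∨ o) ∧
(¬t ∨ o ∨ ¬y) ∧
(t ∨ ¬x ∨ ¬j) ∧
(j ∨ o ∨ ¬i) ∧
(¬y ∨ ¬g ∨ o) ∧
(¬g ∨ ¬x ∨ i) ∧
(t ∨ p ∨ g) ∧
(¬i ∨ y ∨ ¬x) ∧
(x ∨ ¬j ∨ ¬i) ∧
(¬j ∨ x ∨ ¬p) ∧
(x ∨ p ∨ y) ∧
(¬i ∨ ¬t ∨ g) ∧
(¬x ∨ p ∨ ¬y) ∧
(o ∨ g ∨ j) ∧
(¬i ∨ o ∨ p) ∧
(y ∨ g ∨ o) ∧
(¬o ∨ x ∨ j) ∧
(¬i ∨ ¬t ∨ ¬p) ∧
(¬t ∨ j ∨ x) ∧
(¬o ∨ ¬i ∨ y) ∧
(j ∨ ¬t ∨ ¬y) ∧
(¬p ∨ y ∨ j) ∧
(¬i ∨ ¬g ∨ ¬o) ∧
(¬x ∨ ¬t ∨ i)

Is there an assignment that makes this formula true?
Yes

Yes, the formula is satisfiable.

One satisfying assignment is: x=False, i=False, y=True, j=True, g=True, t=True, o=True, p=False

Verification: With this assignment, all 32 clauses evaluate to true.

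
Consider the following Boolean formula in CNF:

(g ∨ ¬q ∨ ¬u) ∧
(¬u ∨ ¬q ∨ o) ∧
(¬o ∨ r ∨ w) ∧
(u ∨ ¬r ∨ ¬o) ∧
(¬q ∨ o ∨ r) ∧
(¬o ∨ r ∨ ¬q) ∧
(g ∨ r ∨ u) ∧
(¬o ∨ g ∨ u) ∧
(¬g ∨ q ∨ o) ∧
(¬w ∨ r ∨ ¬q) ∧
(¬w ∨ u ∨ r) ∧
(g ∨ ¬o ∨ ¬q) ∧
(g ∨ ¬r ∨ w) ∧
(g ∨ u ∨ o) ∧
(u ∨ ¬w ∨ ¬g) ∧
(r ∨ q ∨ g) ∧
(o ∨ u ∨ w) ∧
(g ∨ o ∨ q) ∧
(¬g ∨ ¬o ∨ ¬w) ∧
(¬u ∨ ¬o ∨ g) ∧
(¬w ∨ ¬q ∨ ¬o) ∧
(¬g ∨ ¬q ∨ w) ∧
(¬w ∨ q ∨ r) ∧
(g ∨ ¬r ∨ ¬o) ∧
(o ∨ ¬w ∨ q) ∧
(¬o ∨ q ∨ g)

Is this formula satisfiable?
Yes

Yes, the formula is satisfiable.

One satisfying assignment is: w=False, u=True, r=True, q=False, o=True, g=True

Verification: With this assignment, all 26 clauses evaluate to true.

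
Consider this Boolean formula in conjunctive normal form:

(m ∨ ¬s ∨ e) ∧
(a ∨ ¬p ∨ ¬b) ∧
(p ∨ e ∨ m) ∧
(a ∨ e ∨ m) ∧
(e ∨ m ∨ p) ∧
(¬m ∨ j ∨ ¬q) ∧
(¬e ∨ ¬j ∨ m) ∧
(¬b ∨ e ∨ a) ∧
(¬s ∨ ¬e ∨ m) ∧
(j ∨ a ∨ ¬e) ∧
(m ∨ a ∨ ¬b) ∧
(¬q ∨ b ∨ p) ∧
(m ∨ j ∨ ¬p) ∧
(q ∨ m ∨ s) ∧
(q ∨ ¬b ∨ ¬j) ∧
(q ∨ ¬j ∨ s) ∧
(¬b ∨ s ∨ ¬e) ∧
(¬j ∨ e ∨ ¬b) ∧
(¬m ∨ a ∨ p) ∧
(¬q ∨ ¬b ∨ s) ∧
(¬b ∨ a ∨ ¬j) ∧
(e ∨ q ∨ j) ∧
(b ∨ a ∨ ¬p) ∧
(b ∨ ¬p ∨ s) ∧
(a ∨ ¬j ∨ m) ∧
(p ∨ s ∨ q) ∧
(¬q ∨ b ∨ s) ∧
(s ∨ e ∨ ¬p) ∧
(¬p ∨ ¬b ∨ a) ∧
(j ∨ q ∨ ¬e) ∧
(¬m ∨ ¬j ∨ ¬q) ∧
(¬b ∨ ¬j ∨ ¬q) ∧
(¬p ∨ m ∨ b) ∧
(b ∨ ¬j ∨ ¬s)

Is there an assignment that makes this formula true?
No

No, the formula is not satisfiable.

No assignment of truth values to the variables can make all 34 clauses true simultaneously.

The formula is UNSAT (unsatisfiable).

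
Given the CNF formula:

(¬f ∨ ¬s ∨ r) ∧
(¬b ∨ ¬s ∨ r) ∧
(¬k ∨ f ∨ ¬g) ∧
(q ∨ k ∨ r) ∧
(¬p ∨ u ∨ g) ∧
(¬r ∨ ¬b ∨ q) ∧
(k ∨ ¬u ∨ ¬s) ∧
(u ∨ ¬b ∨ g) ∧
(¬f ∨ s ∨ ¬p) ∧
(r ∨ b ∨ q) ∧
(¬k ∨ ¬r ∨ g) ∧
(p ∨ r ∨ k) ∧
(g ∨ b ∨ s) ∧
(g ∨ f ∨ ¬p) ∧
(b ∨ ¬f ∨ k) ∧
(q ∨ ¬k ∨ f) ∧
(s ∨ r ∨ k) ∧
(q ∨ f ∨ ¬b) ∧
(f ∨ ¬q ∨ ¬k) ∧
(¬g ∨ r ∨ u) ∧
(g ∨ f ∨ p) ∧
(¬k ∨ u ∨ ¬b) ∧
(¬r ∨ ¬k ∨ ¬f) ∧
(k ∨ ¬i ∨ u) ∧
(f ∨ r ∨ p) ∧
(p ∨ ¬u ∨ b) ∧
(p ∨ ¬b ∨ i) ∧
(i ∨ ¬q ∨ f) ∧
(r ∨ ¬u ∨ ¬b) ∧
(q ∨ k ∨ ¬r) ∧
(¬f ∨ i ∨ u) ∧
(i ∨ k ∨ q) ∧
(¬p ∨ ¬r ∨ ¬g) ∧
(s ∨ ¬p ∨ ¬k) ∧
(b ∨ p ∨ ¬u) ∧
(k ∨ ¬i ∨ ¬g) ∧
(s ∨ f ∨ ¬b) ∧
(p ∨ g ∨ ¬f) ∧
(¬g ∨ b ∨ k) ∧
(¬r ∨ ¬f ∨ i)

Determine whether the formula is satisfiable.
No

No, the formula is not satisfiable.

No assignment of truth values to the variables can make all 40 clauses true simultaneously.

The formula is UNSAT (unsatisfiable).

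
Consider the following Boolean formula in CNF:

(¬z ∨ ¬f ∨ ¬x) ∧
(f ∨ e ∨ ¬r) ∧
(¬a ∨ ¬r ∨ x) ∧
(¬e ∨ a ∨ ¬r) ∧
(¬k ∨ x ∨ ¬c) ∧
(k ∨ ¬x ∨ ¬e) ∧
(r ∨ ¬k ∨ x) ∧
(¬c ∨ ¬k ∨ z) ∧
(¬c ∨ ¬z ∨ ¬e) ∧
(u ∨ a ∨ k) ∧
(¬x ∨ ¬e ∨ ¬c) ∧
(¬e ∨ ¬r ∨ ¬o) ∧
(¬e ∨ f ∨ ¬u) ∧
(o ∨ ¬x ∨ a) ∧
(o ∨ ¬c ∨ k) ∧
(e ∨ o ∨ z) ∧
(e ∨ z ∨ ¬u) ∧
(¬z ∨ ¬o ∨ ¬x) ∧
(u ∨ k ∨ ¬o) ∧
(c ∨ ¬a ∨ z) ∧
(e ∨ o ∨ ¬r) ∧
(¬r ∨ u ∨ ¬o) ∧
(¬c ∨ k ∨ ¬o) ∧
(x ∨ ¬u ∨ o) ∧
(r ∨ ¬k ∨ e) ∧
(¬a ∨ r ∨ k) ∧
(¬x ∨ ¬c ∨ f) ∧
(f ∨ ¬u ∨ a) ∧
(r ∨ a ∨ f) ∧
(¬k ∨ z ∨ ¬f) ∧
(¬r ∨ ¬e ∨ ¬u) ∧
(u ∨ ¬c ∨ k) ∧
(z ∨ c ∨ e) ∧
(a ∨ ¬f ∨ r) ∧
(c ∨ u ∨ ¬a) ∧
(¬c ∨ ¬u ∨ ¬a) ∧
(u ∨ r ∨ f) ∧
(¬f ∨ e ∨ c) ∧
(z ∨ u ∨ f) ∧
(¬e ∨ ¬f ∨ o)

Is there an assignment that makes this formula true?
No

No, the formula is not satisfiable.

No assignment of truth values to the variables can make all 40 clauses true simultaneously.

The formula is UNSAT (unsatisfiable).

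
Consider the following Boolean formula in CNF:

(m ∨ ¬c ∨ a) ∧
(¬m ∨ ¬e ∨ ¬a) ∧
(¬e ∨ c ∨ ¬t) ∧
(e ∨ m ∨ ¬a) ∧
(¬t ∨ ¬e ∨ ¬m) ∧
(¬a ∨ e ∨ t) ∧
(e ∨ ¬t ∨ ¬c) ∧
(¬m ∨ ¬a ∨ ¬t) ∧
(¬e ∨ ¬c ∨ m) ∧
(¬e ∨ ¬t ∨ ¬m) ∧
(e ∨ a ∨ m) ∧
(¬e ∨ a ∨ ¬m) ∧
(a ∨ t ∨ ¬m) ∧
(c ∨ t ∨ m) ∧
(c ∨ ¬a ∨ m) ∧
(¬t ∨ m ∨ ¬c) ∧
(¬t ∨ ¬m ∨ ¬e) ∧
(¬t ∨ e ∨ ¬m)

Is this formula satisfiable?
No

No, the formula is not satisfiable.

No assignment of truth values to the variables can make all 18 clauses true simultaneously.

The formula is UNSAT (unsatisfiable).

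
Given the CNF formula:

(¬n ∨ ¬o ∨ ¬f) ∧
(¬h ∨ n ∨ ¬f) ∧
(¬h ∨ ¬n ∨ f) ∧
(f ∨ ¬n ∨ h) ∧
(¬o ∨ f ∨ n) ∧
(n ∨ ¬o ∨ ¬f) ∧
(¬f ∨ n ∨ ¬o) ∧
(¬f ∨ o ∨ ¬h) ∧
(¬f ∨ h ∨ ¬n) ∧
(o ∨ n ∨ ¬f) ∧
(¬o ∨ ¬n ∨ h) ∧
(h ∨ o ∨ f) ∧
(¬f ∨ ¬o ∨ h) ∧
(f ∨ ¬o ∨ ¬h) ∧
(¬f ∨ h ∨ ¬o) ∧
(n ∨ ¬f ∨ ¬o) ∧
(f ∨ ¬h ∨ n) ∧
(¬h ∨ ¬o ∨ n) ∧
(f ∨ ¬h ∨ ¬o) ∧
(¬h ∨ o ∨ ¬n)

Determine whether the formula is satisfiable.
No

No, the formula is not satisfiable.

No assignment of truth values to the variables can make all 20 clauses true simultaneously.

The formula is UNSAT (unsatisfiable).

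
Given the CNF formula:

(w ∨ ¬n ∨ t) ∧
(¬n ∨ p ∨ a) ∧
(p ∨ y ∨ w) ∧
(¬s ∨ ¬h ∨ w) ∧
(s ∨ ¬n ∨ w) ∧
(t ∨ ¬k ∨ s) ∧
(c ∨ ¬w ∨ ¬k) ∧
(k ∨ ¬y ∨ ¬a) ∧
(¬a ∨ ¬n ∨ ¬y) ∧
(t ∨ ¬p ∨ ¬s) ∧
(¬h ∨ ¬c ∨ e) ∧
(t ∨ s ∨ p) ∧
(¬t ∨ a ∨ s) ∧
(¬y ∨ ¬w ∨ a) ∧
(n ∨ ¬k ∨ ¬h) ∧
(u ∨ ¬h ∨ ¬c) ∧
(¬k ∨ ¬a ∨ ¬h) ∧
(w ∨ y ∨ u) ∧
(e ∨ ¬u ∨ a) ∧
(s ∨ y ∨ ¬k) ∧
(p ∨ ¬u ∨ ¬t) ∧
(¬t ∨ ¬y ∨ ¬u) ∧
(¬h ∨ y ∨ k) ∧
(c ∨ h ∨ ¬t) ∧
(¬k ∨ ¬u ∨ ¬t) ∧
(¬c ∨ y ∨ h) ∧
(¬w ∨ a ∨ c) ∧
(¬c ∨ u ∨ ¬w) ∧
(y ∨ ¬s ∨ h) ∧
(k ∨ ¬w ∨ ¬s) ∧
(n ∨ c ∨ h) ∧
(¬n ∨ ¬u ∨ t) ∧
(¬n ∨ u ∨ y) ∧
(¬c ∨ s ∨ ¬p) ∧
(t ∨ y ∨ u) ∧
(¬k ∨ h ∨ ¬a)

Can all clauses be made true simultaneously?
Yes

Yes, the formula is satisfiable.

One satisfying assignment is: t=False, u=False, s=False, y=True, a=False, e=False, p=True, c=False, n=False, h=True, k=False, w=False

Verification: With this assignment, all 36 clauses evaluate to true.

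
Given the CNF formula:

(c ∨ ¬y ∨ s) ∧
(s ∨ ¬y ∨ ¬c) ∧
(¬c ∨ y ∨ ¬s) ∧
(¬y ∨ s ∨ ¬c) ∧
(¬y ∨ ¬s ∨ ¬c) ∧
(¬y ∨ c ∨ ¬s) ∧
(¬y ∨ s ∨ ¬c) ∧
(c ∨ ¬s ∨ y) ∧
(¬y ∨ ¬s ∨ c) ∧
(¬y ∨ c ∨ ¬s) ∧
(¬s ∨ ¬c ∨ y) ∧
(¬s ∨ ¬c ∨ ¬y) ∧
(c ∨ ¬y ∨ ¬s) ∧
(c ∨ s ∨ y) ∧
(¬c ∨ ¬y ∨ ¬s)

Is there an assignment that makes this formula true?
Yes

Yes, the formula is satisfiable.

One satisfying assignment is: y=False, s=False, c=True

Verification: With this assignment, all 15 clauses evaluate to true.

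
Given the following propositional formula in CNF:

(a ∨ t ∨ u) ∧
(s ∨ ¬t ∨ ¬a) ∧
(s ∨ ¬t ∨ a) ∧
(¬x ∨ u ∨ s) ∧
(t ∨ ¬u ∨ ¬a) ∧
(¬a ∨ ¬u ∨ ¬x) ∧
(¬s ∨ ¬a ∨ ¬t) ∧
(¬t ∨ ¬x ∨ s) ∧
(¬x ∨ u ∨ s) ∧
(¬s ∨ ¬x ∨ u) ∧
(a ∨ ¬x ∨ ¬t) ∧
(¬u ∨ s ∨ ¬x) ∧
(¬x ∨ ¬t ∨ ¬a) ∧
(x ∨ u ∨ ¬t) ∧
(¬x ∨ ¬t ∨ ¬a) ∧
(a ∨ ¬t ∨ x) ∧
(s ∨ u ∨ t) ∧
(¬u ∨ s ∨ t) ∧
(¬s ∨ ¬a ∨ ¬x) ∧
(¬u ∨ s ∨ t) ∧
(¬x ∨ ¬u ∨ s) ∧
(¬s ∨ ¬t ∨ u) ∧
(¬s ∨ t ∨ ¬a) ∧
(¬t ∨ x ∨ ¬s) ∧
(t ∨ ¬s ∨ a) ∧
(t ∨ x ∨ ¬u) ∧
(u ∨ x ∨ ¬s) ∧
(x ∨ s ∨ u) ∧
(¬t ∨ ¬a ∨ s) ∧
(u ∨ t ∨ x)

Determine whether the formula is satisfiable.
No

No, the formula is not satisfiable.

No assignment of truth values to the variables can make all 30 clauses true simultaneously.

The formula is UNSAT (unsatisfiable).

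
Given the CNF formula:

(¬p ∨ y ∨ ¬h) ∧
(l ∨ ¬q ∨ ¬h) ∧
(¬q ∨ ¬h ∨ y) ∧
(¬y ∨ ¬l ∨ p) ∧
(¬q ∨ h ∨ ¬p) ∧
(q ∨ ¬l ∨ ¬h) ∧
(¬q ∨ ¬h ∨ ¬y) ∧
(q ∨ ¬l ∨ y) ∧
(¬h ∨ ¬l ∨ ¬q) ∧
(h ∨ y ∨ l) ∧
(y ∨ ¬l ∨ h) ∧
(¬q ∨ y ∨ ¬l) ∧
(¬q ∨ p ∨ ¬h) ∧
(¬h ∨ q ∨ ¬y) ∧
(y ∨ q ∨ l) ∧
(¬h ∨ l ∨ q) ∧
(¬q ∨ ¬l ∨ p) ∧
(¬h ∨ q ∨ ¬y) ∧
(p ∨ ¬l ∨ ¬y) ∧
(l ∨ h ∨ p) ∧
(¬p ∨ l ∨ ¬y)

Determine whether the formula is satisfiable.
Yes

Yes, the formula is satisfiable.

One satisfying assignment is: p=True, q=False, l=True, y=True, h=False

Verification: With this assignment, all 21 clauses evaluate to true.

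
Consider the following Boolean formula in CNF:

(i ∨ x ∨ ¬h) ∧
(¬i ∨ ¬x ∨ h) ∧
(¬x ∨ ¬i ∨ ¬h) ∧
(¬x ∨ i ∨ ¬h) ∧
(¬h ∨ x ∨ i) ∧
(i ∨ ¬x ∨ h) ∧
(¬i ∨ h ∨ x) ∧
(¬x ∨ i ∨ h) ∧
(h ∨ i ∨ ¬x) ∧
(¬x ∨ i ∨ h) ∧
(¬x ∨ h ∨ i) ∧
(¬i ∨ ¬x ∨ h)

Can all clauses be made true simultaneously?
Yes

Yes, the formula is satisfiable.

One satisfying assignment is: h=False, x=False, i=False

Verification: With this assignment, all 12 clauses evaluate to true.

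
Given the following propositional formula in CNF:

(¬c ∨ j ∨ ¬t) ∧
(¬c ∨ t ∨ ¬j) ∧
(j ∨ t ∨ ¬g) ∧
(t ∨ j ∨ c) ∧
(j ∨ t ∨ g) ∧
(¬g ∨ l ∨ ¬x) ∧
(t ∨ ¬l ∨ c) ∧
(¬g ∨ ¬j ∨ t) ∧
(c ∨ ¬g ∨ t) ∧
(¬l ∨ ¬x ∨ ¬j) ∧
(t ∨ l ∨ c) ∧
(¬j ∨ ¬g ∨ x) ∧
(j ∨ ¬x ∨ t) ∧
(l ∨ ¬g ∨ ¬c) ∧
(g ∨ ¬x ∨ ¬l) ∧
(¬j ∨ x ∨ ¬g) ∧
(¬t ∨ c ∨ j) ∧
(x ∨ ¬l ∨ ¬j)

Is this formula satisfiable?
Yes

Yes, the formula is satisfiable.

One satisfying assignment is: j=True, l=False, c=True, t=True, g=False, x=False

Verification: With this assignment, all 18 clauses evaluate to true.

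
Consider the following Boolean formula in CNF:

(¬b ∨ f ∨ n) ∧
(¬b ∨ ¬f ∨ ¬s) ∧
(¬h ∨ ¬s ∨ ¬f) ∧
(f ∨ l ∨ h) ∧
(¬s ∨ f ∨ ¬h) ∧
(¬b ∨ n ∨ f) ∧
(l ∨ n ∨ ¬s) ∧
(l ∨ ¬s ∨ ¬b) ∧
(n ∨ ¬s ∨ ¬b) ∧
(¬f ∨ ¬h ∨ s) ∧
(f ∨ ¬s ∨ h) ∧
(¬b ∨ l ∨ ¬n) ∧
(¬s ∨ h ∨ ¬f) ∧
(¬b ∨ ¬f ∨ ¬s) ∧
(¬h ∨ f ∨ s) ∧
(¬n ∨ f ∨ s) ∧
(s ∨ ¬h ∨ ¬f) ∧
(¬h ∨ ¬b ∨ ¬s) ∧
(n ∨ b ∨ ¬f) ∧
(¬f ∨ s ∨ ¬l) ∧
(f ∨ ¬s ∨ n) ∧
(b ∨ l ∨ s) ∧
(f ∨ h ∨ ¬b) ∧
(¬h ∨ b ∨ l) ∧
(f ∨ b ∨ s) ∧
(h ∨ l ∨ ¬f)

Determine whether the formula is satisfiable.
No

No, the formula is not satisfiable.

No assignment of truth values to the variables can make all 26 clauses true simultaneously.

The formula is UNSAT (unsatisfiable).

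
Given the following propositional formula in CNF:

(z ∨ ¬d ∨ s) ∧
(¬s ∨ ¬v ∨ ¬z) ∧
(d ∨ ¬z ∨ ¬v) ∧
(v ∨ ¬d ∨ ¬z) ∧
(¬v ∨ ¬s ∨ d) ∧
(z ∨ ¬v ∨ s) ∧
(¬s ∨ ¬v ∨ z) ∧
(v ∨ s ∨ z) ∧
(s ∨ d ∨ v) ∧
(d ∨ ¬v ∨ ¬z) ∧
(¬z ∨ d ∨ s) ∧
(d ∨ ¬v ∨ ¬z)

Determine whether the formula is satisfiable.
Yes

Yes, the formula is satisfiable.

One satisfying assignment is: v=False, s=True, d=False, z=False

Verification: With this assignment, all 12 clauses evaluate to true.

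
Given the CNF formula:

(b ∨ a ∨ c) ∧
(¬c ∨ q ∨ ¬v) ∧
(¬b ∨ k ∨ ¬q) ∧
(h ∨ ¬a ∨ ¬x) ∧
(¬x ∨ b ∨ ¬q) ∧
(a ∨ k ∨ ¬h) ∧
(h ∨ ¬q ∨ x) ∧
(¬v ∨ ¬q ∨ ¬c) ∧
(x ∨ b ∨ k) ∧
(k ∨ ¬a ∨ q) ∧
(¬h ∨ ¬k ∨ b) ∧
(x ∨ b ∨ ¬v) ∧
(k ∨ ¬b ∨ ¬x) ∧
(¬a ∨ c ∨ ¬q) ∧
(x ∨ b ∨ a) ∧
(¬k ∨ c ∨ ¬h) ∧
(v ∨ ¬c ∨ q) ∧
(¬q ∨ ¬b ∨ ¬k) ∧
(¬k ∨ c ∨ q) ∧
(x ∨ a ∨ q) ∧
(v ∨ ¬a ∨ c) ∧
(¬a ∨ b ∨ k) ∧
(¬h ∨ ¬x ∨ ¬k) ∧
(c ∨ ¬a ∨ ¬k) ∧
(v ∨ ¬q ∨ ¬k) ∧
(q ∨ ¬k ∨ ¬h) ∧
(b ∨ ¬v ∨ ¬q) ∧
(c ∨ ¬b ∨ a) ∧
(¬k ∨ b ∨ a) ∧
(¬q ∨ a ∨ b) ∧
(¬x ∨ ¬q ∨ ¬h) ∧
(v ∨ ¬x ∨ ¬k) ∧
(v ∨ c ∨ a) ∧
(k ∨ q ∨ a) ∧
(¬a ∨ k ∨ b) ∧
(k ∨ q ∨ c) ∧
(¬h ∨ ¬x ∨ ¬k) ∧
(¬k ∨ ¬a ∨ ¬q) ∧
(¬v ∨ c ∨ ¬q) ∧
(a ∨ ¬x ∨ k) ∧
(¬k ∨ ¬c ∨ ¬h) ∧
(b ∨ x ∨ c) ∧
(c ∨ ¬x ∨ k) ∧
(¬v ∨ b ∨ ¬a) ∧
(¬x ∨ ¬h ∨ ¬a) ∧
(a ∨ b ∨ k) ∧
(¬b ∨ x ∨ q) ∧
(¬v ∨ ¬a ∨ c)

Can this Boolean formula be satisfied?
No

No, the formula is not satisfiable.

No assignment of truth values to the variables can make all 48 clauses true simultaneously.

The formula is UNSAT (unsatisfiable).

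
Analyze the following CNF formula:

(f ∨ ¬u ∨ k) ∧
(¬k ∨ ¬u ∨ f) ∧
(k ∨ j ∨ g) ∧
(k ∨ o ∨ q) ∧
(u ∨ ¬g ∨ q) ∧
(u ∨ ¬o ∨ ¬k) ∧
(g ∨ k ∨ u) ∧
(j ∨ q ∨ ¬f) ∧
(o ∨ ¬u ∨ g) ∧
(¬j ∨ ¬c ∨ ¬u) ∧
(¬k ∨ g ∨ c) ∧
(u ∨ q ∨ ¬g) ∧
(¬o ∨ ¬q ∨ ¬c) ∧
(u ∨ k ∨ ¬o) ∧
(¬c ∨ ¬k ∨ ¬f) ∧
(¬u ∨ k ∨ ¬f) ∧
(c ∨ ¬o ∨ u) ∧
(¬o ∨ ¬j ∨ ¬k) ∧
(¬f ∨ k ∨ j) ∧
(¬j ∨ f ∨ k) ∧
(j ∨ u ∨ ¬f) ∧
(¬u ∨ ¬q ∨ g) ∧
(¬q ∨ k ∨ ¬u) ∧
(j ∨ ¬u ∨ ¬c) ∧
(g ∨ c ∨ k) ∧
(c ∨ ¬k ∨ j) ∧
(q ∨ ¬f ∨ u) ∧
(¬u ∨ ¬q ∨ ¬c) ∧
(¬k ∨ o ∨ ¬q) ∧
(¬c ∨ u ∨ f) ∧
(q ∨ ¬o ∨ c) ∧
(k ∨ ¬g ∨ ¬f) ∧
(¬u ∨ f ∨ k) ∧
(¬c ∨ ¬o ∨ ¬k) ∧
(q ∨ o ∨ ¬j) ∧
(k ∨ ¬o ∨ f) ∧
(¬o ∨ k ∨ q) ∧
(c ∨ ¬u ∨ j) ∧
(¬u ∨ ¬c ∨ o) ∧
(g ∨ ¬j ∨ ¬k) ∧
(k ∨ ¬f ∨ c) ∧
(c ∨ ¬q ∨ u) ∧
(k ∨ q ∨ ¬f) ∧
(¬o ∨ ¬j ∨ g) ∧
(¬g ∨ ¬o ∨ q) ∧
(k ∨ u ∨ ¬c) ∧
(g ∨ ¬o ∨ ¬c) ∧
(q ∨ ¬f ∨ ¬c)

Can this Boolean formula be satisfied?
No

No, the formula is not satisfiable.

No assignment of truth values to the variables can make all 48 clauses true simultaneously.

The formula is UNSAT (unsatisfiable).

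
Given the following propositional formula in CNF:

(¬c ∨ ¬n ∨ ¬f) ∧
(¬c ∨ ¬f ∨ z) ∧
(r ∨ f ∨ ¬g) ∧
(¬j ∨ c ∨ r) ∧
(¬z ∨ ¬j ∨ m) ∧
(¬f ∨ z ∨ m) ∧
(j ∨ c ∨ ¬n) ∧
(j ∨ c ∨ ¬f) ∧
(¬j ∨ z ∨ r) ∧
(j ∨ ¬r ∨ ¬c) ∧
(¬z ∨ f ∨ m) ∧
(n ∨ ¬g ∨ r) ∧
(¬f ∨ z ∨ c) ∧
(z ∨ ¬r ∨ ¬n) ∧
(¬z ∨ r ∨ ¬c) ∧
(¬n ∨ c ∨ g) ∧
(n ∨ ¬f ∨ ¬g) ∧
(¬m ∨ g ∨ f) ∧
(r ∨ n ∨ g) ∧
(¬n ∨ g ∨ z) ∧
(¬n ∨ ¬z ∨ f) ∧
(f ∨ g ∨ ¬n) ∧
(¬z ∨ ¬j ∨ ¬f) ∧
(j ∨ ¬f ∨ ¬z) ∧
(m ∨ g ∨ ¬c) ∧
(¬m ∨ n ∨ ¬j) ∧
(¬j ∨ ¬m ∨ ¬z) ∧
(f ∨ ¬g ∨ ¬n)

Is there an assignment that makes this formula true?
Yes

Yes, the formula is satisfiable.

One satisfying assignment is: g=False, r=True, z=False, c=False, n=False, m=False, f=False, j=True

Verification: With this assignment, all 28 clauses evaluate to true.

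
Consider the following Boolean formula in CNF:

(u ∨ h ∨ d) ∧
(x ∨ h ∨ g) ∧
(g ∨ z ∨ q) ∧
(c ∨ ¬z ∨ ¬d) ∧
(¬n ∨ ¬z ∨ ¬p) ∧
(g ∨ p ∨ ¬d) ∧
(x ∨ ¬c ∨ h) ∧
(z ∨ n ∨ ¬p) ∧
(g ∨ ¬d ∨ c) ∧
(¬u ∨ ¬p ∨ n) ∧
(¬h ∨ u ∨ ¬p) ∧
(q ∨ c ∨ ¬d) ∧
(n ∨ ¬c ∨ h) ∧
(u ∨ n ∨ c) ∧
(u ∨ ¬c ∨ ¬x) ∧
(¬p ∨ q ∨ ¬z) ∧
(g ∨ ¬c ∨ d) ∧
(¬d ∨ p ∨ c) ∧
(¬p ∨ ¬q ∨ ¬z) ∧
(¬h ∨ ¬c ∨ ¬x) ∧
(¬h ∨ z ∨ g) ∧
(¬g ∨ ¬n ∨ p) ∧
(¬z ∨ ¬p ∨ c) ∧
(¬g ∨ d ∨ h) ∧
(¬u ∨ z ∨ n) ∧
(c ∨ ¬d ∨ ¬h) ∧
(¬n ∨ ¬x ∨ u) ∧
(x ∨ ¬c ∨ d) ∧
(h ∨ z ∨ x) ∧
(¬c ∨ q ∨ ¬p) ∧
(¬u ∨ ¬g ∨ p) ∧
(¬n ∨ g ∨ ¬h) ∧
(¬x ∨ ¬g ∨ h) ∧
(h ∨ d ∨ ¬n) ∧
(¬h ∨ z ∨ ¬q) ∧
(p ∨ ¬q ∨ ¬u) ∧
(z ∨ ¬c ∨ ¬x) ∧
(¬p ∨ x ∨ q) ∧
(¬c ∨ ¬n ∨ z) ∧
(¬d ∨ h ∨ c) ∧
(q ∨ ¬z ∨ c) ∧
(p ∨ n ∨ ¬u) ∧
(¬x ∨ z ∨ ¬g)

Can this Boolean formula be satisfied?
Yes

Yes, the formula is satisfiable.

One satisfying assignment is: g=True, p=False, x=False, z=False, c=True, d=True, q=False, n=False, h=True, u=False

Verification: With this assignment, all 43 clauses evaluate to true.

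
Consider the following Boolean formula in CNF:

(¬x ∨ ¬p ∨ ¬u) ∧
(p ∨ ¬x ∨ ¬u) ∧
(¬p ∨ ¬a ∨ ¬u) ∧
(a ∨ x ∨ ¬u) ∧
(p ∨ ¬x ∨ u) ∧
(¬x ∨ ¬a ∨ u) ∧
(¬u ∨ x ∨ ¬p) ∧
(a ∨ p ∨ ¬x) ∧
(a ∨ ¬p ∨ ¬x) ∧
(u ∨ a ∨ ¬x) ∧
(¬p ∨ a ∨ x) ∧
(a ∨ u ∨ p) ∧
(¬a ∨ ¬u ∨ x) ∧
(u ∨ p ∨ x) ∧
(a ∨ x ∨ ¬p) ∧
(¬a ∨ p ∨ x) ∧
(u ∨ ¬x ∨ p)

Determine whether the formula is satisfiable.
Yes

Yes, the formula is satisfiable.

One satisfying assignment is: x=False, u=False, a=True, p=True

Verification: With this assignment, all 17 clauses evaluate to true.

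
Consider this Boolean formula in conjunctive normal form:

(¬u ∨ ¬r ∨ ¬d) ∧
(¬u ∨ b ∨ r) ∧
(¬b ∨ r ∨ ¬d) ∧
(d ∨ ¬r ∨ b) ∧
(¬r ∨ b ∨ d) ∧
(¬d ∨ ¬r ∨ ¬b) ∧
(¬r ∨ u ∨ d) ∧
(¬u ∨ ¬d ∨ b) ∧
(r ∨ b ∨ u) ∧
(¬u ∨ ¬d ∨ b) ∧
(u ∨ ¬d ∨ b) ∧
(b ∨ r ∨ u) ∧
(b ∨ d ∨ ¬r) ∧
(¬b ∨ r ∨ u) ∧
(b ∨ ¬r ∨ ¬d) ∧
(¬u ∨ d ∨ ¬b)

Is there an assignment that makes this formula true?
No

No, the formula is not satisfiable.

No assignment of truth values to the variables can make all 16 clauses true simultaneously.

The formula is UNSAT (unsatisfiable).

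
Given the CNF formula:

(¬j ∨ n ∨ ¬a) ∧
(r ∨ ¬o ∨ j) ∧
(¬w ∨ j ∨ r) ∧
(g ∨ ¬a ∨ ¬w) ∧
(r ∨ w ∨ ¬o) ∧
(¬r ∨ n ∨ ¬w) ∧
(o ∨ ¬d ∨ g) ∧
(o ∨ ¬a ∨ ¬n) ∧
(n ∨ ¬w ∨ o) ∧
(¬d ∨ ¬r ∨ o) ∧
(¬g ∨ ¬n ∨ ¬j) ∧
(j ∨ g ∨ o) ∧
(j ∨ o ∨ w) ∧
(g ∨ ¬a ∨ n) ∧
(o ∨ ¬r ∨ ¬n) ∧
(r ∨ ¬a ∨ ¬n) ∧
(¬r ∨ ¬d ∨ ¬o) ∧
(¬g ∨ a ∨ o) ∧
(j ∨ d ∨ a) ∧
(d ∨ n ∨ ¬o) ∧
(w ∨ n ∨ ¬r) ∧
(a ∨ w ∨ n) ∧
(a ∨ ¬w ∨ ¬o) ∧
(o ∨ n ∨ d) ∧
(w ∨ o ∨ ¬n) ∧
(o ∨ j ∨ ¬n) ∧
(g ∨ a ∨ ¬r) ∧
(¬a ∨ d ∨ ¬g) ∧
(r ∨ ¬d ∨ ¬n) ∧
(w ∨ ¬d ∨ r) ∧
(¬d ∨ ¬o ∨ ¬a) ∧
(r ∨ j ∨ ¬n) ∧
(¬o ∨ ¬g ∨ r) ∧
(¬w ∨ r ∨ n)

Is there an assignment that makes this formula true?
Yes

Yes, the formula is satisfiable.

One satisfying assignment is: n=True, r=True, d=False, g=False, a=True, o=True, w=False, j=False

Verification: With this assignment, all 34 clauses evaluate to true.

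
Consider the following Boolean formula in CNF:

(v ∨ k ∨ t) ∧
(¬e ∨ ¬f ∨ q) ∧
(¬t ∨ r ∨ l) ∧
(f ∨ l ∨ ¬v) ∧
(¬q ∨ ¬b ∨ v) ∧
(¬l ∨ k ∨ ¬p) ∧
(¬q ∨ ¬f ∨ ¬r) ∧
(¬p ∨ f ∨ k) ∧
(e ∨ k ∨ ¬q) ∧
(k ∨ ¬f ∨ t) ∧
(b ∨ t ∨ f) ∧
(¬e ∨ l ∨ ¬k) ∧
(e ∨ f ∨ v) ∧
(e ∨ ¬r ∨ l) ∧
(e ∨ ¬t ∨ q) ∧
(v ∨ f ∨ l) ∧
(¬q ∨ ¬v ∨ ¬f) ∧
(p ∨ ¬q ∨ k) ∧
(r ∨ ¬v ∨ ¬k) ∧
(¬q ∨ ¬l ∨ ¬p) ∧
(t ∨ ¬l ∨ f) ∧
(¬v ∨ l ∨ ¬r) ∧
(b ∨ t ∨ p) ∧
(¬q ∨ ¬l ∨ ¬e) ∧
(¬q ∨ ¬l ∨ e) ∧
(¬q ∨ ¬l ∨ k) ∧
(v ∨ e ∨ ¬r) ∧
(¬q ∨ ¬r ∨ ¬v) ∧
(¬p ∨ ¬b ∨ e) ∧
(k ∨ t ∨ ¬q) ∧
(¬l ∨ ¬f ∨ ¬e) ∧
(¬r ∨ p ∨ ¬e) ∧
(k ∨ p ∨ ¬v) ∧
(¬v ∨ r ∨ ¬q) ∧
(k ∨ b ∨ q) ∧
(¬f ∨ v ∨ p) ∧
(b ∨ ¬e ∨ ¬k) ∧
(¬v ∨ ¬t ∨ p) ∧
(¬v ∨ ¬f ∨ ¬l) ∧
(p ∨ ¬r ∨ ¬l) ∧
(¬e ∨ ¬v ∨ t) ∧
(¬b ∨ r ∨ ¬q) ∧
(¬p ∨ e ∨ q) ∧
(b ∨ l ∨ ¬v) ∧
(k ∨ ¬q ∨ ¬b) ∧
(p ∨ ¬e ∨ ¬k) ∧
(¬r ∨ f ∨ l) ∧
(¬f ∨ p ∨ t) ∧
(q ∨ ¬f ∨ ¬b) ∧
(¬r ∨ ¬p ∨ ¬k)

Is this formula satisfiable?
Yes

Yes, the formula is satisfiable.

One satisfying assignment is: p=True, b=False, q=True, k=True, t=False, e=False, v=False, l=False, r=False, f=True

Verification: With this assignment, all 50 clauses evaluate to true.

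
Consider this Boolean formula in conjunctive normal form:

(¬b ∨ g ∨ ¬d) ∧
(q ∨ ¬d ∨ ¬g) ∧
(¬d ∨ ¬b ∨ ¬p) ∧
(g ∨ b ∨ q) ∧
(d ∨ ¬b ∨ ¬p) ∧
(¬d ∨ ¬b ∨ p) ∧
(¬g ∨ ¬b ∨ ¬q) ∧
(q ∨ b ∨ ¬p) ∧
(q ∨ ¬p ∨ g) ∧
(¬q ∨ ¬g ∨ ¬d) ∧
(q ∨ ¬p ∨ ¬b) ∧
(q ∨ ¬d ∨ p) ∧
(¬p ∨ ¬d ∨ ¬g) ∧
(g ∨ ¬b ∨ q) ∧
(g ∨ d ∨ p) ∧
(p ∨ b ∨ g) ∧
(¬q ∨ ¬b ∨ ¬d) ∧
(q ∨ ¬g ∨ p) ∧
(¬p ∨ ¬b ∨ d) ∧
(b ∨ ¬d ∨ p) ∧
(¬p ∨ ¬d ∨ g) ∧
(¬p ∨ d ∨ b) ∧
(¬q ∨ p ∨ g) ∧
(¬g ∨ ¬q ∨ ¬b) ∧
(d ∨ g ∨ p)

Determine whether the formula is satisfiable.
Yes

Yes, the formula is satisfiable.

One satisfying assignment is: d=False, p=False, q=True, b=False, g=True

Verification: With this assignment, all 25 clauses evaluate to true.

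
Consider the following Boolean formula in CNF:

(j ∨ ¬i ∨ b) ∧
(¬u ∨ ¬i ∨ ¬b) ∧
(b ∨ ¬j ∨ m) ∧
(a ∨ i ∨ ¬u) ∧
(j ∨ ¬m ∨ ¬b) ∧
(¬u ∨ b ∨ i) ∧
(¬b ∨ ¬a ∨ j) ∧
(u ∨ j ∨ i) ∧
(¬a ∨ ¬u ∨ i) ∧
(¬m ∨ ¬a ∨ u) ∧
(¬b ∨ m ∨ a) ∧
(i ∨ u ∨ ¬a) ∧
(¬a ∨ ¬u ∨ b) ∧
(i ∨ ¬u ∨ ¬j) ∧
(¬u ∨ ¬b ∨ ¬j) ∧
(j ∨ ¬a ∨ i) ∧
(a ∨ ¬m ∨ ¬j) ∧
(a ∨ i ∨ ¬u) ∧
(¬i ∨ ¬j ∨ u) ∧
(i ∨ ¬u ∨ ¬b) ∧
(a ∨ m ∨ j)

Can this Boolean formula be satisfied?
No

No, the formula is not satisfiable.

No assignment of truth values to the variables can make all 21 clauses true simultaneously.

The formula is UNSAT (unsatisfiable).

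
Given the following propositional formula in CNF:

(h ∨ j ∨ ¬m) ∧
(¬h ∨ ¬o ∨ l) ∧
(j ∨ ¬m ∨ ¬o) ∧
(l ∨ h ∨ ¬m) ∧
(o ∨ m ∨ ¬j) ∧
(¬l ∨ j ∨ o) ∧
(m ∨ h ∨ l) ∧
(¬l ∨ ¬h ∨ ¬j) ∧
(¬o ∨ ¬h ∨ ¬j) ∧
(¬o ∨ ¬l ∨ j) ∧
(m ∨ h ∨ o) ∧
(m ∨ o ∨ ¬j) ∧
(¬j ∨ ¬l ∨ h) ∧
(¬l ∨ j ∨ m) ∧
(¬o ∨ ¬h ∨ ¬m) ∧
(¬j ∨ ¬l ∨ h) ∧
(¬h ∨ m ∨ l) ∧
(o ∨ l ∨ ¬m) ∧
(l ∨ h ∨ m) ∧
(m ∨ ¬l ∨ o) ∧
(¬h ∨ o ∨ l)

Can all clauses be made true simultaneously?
No

No, the formula is not satisfiable.

No assignment of truth values to the variables can make all 21 clauses true simultaneously.

The formula is UNSAT (unsatisfiable).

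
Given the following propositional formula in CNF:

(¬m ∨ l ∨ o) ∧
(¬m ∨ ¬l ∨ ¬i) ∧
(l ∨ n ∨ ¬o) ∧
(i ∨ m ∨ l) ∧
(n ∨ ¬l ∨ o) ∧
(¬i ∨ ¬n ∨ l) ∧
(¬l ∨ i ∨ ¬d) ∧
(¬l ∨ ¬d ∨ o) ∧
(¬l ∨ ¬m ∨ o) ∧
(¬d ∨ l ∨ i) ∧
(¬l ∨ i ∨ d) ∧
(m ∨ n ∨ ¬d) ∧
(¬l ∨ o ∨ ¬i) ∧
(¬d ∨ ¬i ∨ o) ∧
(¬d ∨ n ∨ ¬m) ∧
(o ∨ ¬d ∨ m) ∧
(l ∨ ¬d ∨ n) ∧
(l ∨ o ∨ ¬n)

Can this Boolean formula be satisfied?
Yes

Yes, the formula is satisfiable.

One satisfying assignment is: l=True, i=True, o=True, n=False, m=False, d=False

Verification: With this assignment, all 18 clauses evaluate to true.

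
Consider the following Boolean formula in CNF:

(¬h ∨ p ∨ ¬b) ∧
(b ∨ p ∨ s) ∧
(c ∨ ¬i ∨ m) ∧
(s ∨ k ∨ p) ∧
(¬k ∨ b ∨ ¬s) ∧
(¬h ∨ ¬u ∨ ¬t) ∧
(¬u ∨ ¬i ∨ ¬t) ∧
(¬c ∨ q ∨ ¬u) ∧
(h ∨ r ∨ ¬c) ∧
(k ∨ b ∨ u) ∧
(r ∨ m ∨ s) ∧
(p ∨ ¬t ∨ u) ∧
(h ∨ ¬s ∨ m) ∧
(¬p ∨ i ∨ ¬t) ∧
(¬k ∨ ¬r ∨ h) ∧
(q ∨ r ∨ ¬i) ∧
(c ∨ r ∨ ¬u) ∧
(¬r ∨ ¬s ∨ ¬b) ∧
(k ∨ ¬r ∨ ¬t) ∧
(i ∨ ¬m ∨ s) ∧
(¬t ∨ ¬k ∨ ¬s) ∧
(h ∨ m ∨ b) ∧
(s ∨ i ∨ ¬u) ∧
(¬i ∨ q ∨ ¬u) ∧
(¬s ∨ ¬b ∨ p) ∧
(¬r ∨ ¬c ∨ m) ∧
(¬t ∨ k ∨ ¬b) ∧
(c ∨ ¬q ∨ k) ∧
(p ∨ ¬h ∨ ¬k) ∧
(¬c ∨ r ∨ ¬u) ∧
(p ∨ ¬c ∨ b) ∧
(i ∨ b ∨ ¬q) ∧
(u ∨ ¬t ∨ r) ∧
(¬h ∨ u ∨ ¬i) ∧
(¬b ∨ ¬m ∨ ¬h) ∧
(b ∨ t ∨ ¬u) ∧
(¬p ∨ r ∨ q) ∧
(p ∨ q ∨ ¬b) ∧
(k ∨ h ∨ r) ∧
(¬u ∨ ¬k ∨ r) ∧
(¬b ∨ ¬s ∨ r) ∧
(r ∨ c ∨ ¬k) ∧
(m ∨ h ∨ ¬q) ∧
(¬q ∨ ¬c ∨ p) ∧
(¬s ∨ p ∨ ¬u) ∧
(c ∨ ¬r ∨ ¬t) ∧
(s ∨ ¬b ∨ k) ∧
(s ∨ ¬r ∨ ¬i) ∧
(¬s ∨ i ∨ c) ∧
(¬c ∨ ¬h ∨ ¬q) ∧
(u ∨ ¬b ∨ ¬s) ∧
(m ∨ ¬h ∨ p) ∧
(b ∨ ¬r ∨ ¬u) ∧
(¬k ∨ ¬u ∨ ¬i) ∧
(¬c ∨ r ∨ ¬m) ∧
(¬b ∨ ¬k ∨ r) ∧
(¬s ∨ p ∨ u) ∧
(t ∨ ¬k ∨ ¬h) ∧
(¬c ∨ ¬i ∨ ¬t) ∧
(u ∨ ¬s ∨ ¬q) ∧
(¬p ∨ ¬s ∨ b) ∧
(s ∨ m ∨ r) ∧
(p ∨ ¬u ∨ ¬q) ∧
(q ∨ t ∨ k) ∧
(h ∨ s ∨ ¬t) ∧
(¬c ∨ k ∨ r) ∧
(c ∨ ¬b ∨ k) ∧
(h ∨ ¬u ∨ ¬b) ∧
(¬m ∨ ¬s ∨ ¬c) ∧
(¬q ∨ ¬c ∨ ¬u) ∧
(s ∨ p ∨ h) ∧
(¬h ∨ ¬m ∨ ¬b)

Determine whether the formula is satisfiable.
No

No, the formula is not satisfiable.

No assignment of truth values to the variables can make all 72 clauses true simultaneously.

The formula is UNSAT (unsatisfiable).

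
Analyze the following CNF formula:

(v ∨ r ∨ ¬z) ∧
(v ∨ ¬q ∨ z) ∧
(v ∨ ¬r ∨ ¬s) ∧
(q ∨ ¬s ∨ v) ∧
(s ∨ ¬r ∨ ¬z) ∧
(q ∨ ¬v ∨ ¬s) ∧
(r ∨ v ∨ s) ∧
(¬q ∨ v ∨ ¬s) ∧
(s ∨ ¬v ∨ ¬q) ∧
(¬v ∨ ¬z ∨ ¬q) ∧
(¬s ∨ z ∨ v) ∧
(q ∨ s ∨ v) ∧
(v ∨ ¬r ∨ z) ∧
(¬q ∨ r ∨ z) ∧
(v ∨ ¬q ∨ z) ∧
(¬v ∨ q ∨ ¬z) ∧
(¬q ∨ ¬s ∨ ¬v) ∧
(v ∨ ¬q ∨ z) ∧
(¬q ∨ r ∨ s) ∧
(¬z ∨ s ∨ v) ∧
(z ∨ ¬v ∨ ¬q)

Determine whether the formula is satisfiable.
Yes

Yes, the formula is satisfiable.

One satisfying assignment is: s=False, v=True, q=False, r=False, z=False

Verification: With this assignment, all 21 clauses evaluate to true.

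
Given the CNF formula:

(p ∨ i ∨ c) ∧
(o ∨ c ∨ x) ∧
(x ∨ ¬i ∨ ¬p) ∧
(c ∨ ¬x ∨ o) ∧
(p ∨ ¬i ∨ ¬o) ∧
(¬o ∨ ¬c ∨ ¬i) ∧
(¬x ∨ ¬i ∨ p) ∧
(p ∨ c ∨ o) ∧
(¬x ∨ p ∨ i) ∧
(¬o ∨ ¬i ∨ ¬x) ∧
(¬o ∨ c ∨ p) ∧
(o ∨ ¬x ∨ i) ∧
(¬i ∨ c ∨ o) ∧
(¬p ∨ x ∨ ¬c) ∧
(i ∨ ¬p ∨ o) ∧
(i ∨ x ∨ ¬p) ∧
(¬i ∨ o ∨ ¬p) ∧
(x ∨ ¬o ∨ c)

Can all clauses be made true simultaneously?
Yes

Yes, the formula is satisfiable.

One satisfying assignment is: o=False, c=True, p=False, x=False, i=False

Verification: With this assignment, all 18 clauses evaluate to true.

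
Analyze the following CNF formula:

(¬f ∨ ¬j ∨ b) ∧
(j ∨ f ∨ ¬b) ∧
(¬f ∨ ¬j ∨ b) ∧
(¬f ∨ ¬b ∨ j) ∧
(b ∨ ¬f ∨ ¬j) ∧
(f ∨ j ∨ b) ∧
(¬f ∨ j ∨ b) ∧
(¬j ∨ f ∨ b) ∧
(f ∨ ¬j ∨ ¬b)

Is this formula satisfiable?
Yes

Yes, the formula is satisfiable.

One satisfying assignment is: j=True, b=True, f=True

Verification: With this assignment, all 9 clauses evaluate to true.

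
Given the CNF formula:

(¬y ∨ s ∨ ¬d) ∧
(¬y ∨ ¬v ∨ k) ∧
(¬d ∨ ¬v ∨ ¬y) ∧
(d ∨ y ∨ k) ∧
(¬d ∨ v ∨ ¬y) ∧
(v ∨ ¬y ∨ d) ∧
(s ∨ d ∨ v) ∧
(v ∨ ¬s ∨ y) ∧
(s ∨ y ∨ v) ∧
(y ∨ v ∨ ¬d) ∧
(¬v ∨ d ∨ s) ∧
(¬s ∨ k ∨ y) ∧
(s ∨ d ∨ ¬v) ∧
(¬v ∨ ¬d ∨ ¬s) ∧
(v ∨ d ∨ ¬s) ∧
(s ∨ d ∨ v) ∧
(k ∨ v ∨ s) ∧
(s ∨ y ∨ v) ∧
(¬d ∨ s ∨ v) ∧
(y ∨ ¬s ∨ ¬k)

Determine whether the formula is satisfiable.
Yes

Yes, the formula is satisfiable.

One satisfying assignment is: k=False, d=True, s=False, v=True, y=False

Verification: With this assignment, all 20 clauses evaluate to true.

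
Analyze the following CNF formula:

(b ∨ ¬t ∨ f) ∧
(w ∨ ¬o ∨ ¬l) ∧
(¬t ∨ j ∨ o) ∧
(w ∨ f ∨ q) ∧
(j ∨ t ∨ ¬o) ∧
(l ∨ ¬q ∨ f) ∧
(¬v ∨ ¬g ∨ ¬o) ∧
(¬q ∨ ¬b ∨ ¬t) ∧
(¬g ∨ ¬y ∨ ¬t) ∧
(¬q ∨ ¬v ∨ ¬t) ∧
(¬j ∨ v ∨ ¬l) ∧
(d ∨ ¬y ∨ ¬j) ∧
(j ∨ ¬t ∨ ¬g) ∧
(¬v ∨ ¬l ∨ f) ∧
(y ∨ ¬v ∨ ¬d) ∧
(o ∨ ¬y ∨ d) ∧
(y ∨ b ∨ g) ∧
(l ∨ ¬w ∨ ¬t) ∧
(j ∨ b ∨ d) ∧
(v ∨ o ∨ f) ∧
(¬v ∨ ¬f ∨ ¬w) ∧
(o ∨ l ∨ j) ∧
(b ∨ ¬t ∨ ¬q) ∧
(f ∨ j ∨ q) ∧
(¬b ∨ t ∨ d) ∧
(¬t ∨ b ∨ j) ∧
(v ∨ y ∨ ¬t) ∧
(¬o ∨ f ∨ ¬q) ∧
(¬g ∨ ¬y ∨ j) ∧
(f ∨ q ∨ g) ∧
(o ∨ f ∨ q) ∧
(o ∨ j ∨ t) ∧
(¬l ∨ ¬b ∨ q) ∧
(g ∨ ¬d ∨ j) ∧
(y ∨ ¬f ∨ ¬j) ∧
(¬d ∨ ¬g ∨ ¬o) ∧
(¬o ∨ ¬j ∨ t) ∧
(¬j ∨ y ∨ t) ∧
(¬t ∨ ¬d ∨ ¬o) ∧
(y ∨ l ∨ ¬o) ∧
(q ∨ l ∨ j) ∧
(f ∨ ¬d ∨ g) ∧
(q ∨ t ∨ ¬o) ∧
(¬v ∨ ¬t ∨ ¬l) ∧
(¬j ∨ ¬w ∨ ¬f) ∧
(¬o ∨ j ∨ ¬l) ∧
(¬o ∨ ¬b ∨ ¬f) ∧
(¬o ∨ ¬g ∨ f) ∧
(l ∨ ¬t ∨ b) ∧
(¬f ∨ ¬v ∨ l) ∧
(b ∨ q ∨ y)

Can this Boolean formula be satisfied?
Yes

Yes, the formula is satisfiable.

One satisfying assignment is: y=True, j=True, b=False, d=True, t=False, v=False, o=False, g=False, w=False, q=False, l=False, f=True

Verification: With this assignment, all 51 clauses evaluate to true.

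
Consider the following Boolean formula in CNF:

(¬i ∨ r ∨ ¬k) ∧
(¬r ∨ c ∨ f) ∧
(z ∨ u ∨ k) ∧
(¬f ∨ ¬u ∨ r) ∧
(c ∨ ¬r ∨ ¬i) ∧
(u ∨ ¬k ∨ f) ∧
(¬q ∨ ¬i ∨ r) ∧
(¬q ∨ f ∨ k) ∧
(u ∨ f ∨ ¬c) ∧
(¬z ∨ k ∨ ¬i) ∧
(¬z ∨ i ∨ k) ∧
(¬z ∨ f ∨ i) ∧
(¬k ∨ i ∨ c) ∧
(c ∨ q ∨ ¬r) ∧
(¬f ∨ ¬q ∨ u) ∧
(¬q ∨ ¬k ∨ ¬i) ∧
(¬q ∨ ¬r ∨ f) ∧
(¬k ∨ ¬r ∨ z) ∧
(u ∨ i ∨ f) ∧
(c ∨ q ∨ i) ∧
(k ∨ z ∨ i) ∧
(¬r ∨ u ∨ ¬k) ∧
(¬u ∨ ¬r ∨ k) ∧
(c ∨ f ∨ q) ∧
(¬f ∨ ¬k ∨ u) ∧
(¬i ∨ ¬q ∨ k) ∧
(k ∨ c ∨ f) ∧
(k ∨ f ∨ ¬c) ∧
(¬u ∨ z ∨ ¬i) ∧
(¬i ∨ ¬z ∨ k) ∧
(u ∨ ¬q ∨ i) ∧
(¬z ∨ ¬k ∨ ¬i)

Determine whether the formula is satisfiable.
Yes

Yes, the formula is satisfiable.

One satisfying assignment is: u=True, i=False, r=False, k=True, q=False, z=False, c=True, f=False

Verification: With this assignment, all 32 clauses evaluate to true.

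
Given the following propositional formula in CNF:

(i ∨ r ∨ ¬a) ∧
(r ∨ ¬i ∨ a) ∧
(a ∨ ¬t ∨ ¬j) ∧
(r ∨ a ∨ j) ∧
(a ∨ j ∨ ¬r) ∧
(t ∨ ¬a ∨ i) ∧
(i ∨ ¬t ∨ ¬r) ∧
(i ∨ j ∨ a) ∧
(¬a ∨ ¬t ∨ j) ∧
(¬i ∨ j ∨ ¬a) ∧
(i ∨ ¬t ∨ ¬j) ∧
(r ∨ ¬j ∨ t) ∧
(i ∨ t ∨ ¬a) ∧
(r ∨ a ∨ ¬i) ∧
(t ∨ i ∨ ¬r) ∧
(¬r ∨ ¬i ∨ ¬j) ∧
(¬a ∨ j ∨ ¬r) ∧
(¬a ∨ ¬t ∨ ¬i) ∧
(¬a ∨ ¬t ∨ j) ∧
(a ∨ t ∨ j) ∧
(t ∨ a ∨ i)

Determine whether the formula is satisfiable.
No

No, the formula is not satisfiable.

No assignment of truth values to the variables can make all 21 clauses true simultaneously.

The formula is UNSAT (unsatisfiable).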